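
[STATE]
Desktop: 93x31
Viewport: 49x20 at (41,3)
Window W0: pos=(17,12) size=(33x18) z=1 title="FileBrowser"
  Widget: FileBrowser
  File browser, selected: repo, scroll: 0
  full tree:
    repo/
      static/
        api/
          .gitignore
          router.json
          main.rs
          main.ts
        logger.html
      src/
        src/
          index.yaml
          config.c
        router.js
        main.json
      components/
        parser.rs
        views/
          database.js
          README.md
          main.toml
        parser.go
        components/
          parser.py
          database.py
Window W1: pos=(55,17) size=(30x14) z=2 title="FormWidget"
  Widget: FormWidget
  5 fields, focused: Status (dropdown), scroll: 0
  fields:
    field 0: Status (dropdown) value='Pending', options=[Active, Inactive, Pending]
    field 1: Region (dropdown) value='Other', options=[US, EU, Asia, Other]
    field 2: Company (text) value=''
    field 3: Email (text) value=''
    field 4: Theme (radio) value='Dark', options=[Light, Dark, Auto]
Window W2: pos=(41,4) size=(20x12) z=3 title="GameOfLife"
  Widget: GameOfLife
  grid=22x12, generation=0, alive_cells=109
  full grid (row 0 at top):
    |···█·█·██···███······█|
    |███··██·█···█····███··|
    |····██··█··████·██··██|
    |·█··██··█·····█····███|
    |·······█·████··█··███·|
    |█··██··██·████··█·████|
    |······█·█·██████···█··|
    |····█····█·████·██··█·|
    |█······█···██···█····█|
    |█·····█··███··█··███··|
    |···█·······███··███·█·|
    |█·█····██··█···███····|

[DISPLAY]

                                                 
┏━━━━━━━━━━━━━━━━━━┓                             
┃ GameOfLife       ┃                             
┠──────────────────┨                             
┃Gen: 0            ┃                             
┃··██··█··████·██··┃                             
┃··██··█·····█····█┃                             
┃·····█·████··█··██┃                             
┃·██··██·████··█·██┃                             
┃····█·█·██████···█┃                             
┃··█····█·████·██··┃                             
┃·····█···██···█···┃                             
┗━━━━━━━━━━━━━━━━━━┛                             
        ┃                                        
        ┃     ┏━━━━━━━━━━━━━━━━━━━━━━━━━━━━┓     
        ┃     ┃ FormWidget                 ┃     
        ┃     ┠────────────────────────────┨     
        ┃     ┃> Status:     [Pending    ▼]┃     
        ┃     ┃  Region:     [Other      ▼]┃     
        ┃     ┃  Company:    [            ]┃     


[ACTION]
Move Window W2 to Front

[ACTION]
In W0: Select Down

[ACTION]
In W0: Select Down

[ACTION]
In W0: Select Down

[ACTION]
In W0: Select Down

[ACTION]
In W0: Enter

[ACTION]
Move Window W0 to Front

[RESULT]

                                                 
┏━━━━━━━━━━━━━━━━━━┓                             
┃ GameOfLife       ┃                             
┠──────────────────┨                             
┃Gen: 0            ┃                             
┃··██··█··████·██··┃                             
┃··██··█·····█····█┃                             
┃·····█·████··█··██┃                             
┃·██··██·████··█·██┃                             
━━━━━━━━┓██████···█┃                             
        ┃·████·██··┃                             
────────┨·██···█···┃                             
        ┃━━━━━━━━━━┛                             
        ┃                                        
        ┃     ┏━━━━━━━━━━━━━━━━━━━━━━━━━━━━┓     
        ┃     ┃ FormWidget                 ┃     
        ┃     ┠────────────────────────────┨     
        ┃     ┃> Status:     [Pending    ▼]┃     
        ┃     ┃  Region:     [Other      ▼]┃     
        ┃     ┃  Company:    [            ]┃     


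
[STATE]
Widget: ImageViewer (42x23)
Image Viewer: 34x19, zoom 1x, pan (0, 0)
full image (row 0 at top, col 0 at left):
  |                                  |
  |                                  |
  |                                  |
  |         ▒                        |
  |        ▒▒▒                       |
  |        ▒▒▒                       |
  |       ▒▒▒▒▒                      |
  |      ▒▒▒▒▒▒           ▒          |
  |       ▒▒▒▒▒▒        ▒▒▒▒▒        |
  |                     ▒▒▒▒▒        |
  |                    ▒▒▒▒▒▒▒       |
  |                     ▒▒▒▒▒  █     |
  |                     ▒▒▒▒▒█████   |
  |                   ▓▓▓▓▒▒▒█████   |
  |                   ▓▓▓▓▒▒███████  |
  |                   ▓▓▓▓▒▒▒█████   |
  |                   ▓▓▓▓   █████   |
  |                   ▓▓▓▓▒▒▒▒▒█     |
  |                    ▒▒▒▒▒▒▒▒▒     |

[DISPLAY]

                                          
                                          
                                          
         ▒                                
        ▒▒▒                               
        ▒▒▒                               
       ▒▒▒▒▒                              
      ▒▒▒▒▒▒           ▒                  
       ▒▒▒▒▒▒        ▒▒▒▒▒                
                     ▒▒▒▒▒                
                    ▒▒▒▒▒▒▒               
                     ▒▒▒▒▒  █             
                     ▒▒▒▒▒█████           
                   ▓▓▓▓▒▒▒█████           
                   ▓▓▓▓▒▒███████          
                   ▓▓▓▓▒▒▒█████           
                   ▓▓▓▓   █████           
                   ▓▓▓▓▒▒▒▒▒█             
                    ▒▒▒▒▒▒▒▒▒             
                                          
                                          
                                          
                                          


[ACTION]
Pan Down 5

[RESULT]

        ▒▒▒                               
       ▒▒▒▒▒                              
      ▒▒▒▒▒▒           ▒                  
       ▒▒▒▒▒▒        ▒▒▒▒▒                
                     ▒▒▒▒▒                
                    ▒▒▒▒▒▒▒               
                     ▒▒▒▒▒  █             
                     ▒▒▒▒▒█████           
                   ▓▓▓▓▒▒▒█████           
                   ▓▓▓▓▒▒███████          
                   ▓▓▓▓▒▒▒█████           
                   ▓▓▓▓   █████           
                   ▓▓▓▓▒▒▒▒▒█             
                    ▒▒▒▒▒▒▒▒▒             
                                          
                                          
                                          
                                          
                                          
                                          
                                          
                                          
                                          


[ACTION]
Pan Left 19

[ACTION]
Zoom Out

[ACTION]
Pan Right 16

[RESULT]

                                          
                                          
       ▒                                  
     ▒▒▒▒▒                                
     ▒▒▒▒▒                                
    ▒▒▒▒▒▒▒                               
     ▒▒▒▒▒  █                             
     ▒▒▒▒▒█████                           
   ▓▓▓▓▒▒▒█████                           
   ▓▓▓▓▒▒███████                          
   ▓▓▓▓▒▒▒█████                           
   ▓▓▓▓   █████                           
   ▓▓▓▓▒▒▒▒▒█                             
    ▒▒▒▒▒▒▒▒▒                             
                                          
                                          
                                          
                                          
                                          
                                          
                                          
                                          
                                          


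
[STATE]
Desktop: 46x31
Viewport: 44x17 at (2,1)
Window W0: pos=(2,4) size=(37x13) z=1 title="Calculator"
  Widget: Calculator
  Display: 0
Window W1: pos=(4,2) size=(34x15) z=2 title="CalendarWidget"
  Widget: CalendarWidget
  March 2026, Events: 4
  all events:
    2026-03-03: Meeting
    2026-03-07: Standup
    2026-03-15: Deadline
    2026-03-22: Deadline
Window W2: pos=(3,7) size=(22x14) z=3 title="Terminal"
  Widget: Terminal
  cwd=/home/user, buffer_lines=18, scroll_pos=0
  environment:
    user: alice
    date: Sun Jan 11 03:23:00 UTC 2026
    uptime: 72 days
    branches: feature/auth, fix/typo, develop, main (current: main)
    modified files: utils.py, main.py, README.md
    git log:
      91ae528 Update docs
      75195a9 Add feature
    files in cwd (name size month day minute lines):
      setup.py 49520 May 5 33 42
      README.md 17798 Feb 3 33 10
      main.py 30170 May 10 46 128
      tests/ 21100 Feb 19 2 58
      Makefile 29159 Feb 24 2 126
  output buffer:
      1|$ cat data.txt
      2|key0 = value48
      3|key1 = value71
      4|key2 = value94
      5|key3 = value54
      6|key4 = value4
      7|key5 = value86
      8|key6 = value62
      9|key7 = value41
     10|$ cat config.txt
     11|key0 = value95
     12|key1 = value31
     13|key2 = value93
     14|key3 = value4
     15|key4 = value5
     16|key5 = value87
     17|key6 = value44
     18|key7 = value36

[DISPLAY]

                                            
  ┏━━━━━━━━━━━━━━━━━━━━━━━━━━━━━━━━┓        
  ┃ CalendarWidget                 ┃        
┏━┠────────────────────────────────┨┓       
┃ ┃           March 2026           ┃┃       
┠─┃Mo Tu We Th Fr Sa Su            ┃┨       
┃┏━━━━━━━━━━━━━━━━━━━━┓            ┃┃       
┃┃ Terminal           ┃ 8          ┃┃       
┃┠────────────────────┨*           ┃┃       
┃┃$ cat data.txt      ┃*           ┃┃       
┃┃key0 = value48      ┃            ┃┃       
┃┃key1 = value71      ┃            ┃┃       
┃┃key2 = value94      ┃            ┃┃       
┃┃key3 = value54      ┃            ┃┃       
┃┃key4 = value4       ┃            ┃┃       
┗┃key5 = value86      ┃━━━━━━━━━━━━┛┛       
 ┃key6 = value62      ┃                     


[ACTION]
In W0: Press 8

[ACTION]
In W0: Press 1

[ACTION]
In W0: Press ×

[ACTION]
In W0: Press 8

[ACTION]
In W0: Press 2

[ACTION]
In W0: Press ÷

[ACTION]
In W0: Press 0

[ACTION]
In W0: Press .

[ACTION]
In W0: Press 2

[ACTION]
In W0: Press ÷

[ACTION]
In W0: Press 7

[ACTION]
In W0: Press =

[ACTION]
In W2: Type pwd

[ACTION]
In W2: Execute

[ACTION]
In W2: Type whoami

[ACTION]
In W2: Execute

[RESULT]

                                            
  ┏━━━━━━━━━━━━━━━━━━━━━━━━━━━━━━━━┓        
  ┃ CalendarWidget                 ┃        
┏━┠────────────────────────────────┨┓       
┃ ┃           March 2026           ┃┃       
┠─┃Mo Tu We Th Fr Sa Su            ┃┨       
┃┏━━━━━━━━━━━━━━━━━━━━┓            ┃┃       
┃┃ Terminal           ┃ 8          ┃┃       
┃┠────────────────────┨*           ┃┃       
┃┃key3 = value4       ┃*           ┃┃       
┃┃key4 = value5       ┃            ┃┃       
┃┃key5 = value87      ┃            ┃┃       
┃┃key6 = value44      ┃            ┃┃       
┃┃key7 = value36      ┃            ┃┃       
┃┃$ pwd               ┃            ┃┃       
┗┃/home/user          ┃━━━━━━━━━━━━┛┛       
 ┃$ whoami            ┃                     


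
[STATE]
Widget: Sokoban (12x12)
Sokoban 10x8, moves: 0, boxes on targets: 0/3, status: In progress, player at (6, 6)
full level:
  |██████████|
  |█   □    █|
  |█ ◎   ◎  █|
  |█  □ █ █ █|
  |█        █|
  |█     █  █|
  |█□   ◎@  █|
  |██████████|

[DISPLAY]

██████████  
█   □    █  
█ ◎   ◎  █  
█  □ █ █ █  
█        █  
█     █  █  
█□   ◎@  █  
██████████  
Moves: 0  0/
            
            
            


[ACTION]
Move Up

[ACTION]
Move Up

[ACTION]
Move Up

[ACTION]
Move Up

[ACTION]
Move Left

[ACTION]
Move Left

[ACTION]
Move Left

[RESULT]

██████████  
█   □    █  
█ ◎   ◎  █  
█  □ █ █ █  
█        █  
█     █  █  
█□ @ ◎   █  
██████████  
Moves: 3  0/
            
            
            


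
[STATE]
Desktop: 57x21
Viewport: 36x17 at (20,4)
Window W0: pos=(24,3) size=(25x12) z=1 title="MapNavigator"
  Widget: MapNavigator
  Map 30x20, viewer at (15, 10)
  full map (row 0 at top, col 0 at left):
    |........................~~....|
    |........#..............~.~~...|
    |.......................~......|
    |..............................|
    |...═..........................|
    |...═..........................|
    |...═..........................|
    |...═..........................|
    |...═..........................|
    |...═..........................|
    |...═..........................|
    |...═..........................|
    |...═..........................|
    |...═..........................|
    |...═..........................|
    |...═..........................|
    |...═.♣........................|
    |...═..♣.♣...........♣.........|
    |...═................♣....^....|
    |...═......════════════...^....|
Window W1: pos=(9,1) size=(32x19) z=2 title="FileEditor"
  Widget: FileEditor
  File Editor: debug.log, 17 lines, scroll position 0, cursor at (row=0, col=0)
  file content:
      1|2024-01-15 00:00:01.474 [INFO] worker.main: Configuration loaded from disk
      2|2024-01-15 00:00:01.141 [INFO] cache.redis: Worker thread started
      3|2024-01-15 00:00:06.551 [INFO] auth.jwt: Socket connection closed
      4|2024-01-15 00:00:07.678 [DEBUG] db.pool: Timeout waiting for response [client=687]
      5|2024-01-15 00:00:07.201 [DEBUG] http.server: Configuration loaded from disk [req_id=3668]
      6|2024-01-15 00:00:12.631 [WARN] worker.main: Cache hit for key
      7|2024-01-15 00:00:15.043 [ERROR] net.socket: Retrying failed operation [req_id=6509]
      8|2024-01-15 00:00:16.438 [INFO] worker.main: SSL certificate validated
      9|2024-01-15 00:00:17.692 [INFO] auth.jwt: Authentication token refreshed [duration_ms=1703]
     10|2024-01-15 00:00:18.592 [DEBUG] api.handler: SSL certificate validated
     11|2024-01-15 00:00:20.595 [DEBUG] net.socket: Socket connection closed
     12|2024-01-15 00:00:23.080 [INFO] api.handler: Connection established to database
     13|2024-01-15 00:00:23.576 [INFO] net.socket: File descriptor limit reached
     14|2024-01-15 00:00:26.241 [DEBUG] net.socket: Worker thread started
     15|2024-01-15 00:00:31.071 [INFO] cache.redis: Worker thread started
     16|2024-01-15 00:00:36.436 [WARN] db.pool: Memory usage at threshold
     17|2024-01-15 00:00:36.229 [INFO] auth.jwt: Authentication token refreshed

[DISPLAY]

 00:00:01.474 [INFO▲┃       ┃       
 00:00:01.141 [INFO█┃───────┨       
 00:00:06.551 [INFO░┃.......┃       
 00:00:07.678 [DEBU░┃.......┃       
 00:00:07.201 [DEBU░┃.......┃       
 00:00:12.631 [WARN░┃.......┃       
 00:00:15.043 [ERRO░┃.......┃       
 00:00:16.438 [INFO░┃.......┃       
 00:00:17.692 [INFO░┃.......┃       
 00:00:18.592 [DEBU░┃.......┃       
 00:00:20.595 [DEBU░┃━━━━━━━┛       
 00:00:23.080 [INFO░┃               
 00:00:23.576 [INFO░┃               
 00:00:26.241 [DEBU░┃               
 00:00:31.071 [INFO▼┃               
━━━━━━━━━━━━━━━━━━━━┛               
                                    


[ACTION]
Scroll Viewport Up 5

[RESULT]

                                    
━━━━━━━━━━━━━━━━━━━━┓               
r                   ┃               
────────────────────┨━━━━━━━┓       
 00:00:01.474 [INFO▲┃       ┃       
 00:00:01.141 [INFO█┃───────┨       
 00:00:06.551 [INFO░┃.......┃       
 00:00:07.678 [DEBU░┃.......┃       
 00:00:07.201 [DEBU░┃.......┃       
 00:00:12.631 [WARN░┃.......┃       
 00:00:15.043 [ERRO░┃.......┃       
 00:00:16.438 [INFO░┃.......┃       
 00:00:17.692 [INFO░┃.......┃       
 00:00:18.592 [DEBU░┃.......┃       
 00:00:20.595 [DEBU░┃━━━━━━━┛       
 00:00:23.080 [INFO░┃               
 00:00:23.576 [INFO░┃               


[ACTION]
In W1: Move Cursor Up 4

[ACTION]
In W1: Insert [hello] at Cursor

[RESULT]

                                    
━━━━━━━━━━━━━━━━━━━━┓               
r                   ┃               
────────────────────┨━━━━━━━┓       
01-15 00:00:01.474 ▲┃       ┃       
 00:00:01.141 [INFO█┃───────┨       
 00:00:06.551 [INFO░┃.......┃       
 00:00:07.678 [DEBU░┃.......┃       
 00:00:07.201 [DEBU░┃.......┃       
 00:00:12.631 [WARN░┃.......┃       
 00:00:15.043 [ERRO░┃.......┃       
 00:00:16.438 [INFO░┃.......┃       
 00:00:17.692 [INFO░┃.......┃       
 00:00:18.592 [DEBU░┃.......┃       
 00:00:20.595 [DEBU░┃━━━━━━━┛       
 00:00:23.080 [INFO░┃               
 00:00:23.576 [INFO░┃               


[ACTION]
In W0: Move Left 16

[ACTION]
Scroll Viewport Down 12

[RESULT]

01-15 00:00:01.474 ▲┃       ┃       
 00:00:01.141 [INFO█┃───────┨       
 00:00:06.551 [INFO░┃.......┃       
 00:00:07.678 [DEBU░┃.......┃       
 00:00:07.201 [DEBU░┃.......┃       
 00:00:12.631 [WARN░┃.......┃       
 00:00:15.043 [ERRO░┃.......┃       
 00:00:16.438 [INFO░┃.......┃       
 00:00:17.692 [INFO░┃.......┃       
 00:00:18.592 [DEBU░┃.......┃       
 00:00:20.595 [DEBU░┃━━━━━━━┛       
 00:00:23.080 [INFO░┃               
 00:00:23.576 [INFO░┃               
 00:00:26.241 [DEBU░┃               
 00:00:31.071 [INFO▼┃               
━━━━━━━━━━━━━━━━━━━━┛               
                                    


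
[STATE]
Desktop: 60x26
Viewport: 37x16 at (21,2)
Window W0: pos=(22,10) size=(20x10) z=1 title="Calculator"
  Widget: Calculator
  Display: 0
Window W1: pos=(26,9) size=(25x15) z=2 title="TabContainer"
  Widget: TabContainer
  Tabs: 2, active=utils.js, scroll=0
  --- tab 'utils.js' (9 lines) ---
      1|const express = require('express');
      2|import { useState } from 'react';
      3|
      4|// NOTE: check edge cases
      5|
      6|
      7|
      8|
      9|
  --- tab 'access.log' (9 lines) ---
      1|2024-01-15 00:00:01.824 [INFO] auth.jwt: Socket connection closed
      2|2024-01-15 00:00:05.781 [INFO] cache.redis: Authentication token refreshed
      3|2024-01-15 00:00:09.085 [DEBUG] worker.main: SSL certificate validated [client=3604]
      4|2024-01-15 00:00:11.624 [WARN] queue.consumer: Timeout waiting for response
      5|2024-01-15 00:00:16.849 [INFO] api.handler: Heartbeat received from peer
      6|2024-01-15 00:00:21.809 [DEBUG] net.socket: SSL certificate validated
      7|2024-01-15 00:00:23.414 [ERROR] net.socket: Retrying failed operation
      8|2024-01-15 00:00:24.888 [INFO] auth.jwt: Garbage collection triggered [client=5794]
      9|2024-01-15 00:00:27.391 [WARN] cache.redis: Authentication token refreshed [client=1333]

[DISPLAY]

                                     
                                     
                                     
                                     
                                     
                                     
                                     
     ┏━━━━━━━━━━━━━━━━━━━━━━━┓       
 ┏━━━┃ TabContainer          ┃       
 ┃ Ca┠───────────────────────┨       
 ┠───┃[utils.js]│ access.log ┃       
 ┃   ┃───────────────────────┃       
 ┃┌──┃const express = require┃       
 ┃│ 7┃import { useState } fro┃       
 ┃├──┃                       ┃       
 ┃│ 4┃// NOTE: check edge cas┃       


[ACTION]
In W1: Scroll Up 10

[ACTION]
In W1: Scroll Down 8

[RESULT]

                                     
                                     
                                     
                                     
                                     
                                     
                                     
     ┏━━━━━━━━━━━━━━━━━━━━━━━┓       
 ┏━━━┃ TabContainer          ┃       
 ┃ Ca┠───────────────────────┨       
 ┠───┃[utils.js]│ access.log ┃       
 ┃   ┃───────────────────────┃       
 ┃┌──┃                       ┃       
 ┃│ 7┃                       ┃       
 ┃├──┃                       ┃       
 ┃│ 4┃                       ┃       


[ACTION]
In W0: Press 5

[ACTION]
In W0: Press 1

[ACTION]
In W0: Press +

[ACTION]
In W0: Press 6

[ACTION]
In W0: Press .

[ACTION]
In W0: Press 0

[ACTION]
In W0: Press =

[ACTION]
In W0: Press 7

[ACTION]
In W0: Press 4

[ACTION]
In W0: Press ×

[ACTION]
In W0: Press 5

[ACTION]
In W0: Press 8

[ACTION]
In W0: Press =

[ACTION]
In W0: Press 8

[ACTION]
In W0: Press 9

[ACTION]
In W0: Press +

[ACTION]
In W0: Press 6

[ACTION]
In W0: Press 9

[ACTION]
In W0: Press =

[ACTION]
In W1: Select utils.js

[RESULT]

                                     
                                     
                                     
                                     
                                     
                                     
                                     
     ┏━━━━━━━━━━━━━━━━━━━━━━━┓       
 ┏━━━┃ TabContainer          ┃       
 ┃ Ca┠───────────────────────┨       
 ┠───┃[utils.js]│ access.log ┃       
 ┃   ┃───────────────────────┃       
 ┃┌──┃const express = require┃       
 ┃│ 7┃import { useState } fro┃       
 ┃├──┃                       ┃       
 ┃│ 4┃// NOTE: check edge cas┃       


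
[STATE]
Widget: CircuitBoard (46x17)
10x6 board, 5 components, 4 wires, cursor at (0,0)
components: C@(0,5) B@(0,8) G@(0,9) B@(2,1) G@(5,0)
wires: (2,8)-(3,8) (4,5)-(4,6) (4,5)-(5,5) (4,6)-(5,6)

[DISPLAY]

   0 1 2 3 4 5 6 7 8 9                        
0  [.]                  C           B   G     
                                              
1                                             
                                              
2       B                           ·         
                                    │         
3                                   ·         
                                              
4                       · ─ ·                 
                        │   │                 
5   G                   ·   ·                 
Cursor: (0,0)                                 
                                              
                                              
                                              
                                              


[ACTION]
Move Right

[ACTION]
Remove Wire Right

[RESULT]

   0 1 2 3 4 5 6 7 8 9                        
0      [.]              C           B   G     
                                              
1                                             
                                              
2       B                           ·         
                                    │         
3                                   ·         
                                              
4                       · ─ ·                 
                        │   │                 
5   G                   ·   ·                 
Cursor: (0,1)                                 
                                              
                                              
                                              
                                              


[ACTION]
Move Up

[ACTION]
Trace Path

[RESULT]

   0 1 2 3 4 5 6 7 8 9                        
0      [.]              C           B   G     
                                              
1                                             
                                              
2       B                           ·         
                                    │         
3                                   ·         
                                              
4                       · ─ ·                 
                        │   │                 
5   G                   ·   ·                 
Cursor: (0,1)  Trace: No connections          
                                              
                                              
                                              
                                              


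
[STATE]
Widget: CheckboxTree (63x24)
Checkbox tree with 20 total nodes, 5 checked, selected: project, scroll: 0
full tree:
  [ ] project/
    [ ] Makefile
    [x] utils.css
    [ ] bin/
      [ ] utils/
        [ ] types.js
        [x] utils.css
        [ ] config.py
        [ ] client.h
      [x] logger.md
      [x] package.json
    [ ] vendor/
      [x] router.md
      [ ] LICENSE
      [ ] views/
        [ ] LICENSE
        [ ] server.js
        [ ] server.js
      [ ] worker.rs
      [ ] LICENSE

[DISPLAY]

>[-] project/                                                  
   [ ] Makefile                                                
   [x] utils.css                                               
   [-] bin/                                                    
     [-] utils/                                                
       [ ] types.js                                            
       [x] utils.css                                           
       [ ] config.py                                           
       [ ] client.h                                            
     [x] logger.md                                             
     [x] package.json                                          
   [-] vendor/                                                 
     [x] router.md                                             
     [ ] LICENSE                                               
     [ ] views/                                                
       [ ] LICENSE                                             
       [ ] server.js                                           
       [ ] server.js                                           
     [ ] worker.rs                                             
     [ ] LICENSE                                               
                                                               
                                                               
                                                               
                                                               


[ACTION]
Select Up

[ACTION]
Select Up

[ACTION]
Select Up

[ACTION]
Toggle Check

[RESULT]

>[x] project/                                                  
   [x] Makefile                                                
   [x] utils.css                                               
   [x] bin/                                                    
     [x] utils/                                                
       [x] types.js                                            
       [x] utils.css                                           
       [x] config.py                                           
       [x] client.h                                            
     [x] logger.md                                             
     [x] package.json                                          
   [x] vendor/                                                 
     [x] router.md                                             
     [x] LICENSE                                               
     [x] views/                                                
       [x] LICENSE                                             
       [x] server.js                                           
       [x] server.js                                           
     [x] worker.rs                                             
     [x] LICENSE                                               
                                                               
                                                               
                                                               
                                                               


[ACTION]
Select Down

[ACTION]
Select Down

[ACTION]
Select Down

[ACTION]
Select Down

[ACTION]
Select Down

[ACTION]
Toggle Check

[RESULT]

 [-] project/                                                  
   [x] Makefile                                                
   [x] utils.css                                               
   [-] bin/                                                    
     [-] utils/                                                
>      [ ] types.js                                            
       [x] utils.css                                           
       [x] config.py                                           
       [x] client.h                                            
     [x] logger.md                                             
     [x] package.json                                          
   [x] vendor/                                                 
     [x] router.md                                             
     [x] LICENSE                                               
     [x] views/                                                
       [x] LICENSE                                             
       [x] server.js                                           
       [x] server.js                                           
     [x] worker.rs                                             
     [x] LICENSE                                               
                                                               
                                                               
                                                               
                                                               


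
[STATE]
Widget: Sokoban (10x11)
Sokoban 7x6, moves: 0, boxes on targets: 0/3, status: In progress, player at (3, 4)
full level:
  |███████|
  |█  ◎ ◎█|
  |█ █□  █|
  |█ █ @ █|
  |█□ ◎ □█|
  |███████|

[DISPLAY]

███████   
█  ◎ ◎█   
█ █□  █   
█ █ @ █   
█□ ◎ □█   
███████   
Moves: 0  
          
          
          
          


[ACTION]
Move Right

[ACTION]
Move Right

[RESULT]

███████   
█  ◎ ◎█   
█ █□  █   
█ █  @█   
█□ ◎ □█   
███████   
Moves: 1  
          
          
          
          


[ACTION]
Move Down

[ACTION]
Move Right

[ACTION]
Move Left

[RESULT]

███████   
█  ◎ ◎█   
█ █□  █   
█ █ @ █   
█□ ◎ □█   
███████   
Moves: 2  
          
          
          
          


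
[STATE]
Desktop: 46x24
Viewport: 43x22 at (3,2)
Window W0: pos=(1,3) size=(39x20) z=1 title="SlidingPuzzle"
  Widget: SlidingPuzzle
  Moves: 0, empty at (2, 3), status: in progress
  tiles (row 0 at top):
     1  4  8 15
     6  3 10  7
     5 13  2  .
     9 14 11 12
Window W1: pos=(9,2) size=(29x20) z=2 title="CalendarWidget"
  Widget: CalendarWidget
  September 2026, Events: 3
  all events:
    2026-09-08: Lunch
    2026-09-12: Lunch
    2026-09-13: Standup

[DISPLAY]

      ┏━━━━━━━━━━━━━━━━━━━━━━━━━━━┓        
━━━━━━┃ CalendarWidget            ┃━┓      
Slidin┠───────────────────────────┨ ┃      
──────┃       September 2026      ┃─┨      
────┬─┃Mo Tu We Th Fr Sa Su       ┃ ┃      
  1 │ ┃    1  2  3  4  5  6       ┃ ┃      
────┼─┃ 7  8*  9 10 11 12* 13*    ┃ ┃      
  6 │ ┃14 15 16 17 18 19 20       ┃ ┃      
────┼─┃21 22 23 24 25 26 27       ┃ ┃      
  5 │ ┃28 29 30                   ┃ ┃      
────┼─┃                           ┃ ┃      
  9 │ ┃                           ┃ ┃      
────┴─┃                           ┃ ┃      
oves: ┃                           ┃ ┃      
      ┃                           ┃ ┃      
      ┃                           ┃ ┃      
      ┃                           ┃ ┃      
      ┃                           ┃ ┃      
      ┃                           ┃ ┃      
      ┗━━━━━━━━━━━━━━━━━━━━━━━━━━━┛ ┃      
━━━━━━━━━━━━━━━━━━━━━━━━━━━━━━━━━━━━┛      
                                           


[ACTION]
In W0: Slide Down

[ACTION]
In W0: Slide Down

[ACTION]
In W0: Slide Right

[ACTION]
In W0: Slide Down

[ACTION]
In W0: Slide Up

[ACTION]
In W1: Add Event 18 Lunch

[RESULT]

      ┏━━━━━━━━━━━━━━━━━━━━━━━━━━━┓        
━━━━━━┃ CalendarWidget            ┃━┓      
Slidin┠───────────────────────────┨ ┃      
──────┃       September 2026      ┃─┨      
────┬─┃Mo Tu We Th Fr Sa Su       ┃ ┃      
  1 │ ┃    1  2  3  4  5  6       ┃ ┃      
────┼─┃ 7  8*  9 10 11 12* 13*    ┃ ┃      
  6 │ ┃14 15 16 17 18* 19 20      ┃ ┃      
────┼─┃21 22 23 24 25 26 27       ┃ ┃      
  5 │ ┃28 29 30                   ┃ ┃      
────┼─┃                           ┃ ┃      
  9 │ ┃                           ┃ ┃      
────┴─┃                           ┃ ┃      
oves: ┃                           ┃ ┃      
      ┃                           ┃ ┃      
      ┃                           ┃ ┃      
      ┃                           ┃ ┃      
      ┃                           ┃ ┃      
      ┃                           ┃ ┃      
      ┗━━━━━━━━━━━━━━━━━━━━━━━━━━━┛ ┃      
━━━━━━━━━━━━━━━━━━━━━━━━━━━━━━━━━━━━┛      
                                           


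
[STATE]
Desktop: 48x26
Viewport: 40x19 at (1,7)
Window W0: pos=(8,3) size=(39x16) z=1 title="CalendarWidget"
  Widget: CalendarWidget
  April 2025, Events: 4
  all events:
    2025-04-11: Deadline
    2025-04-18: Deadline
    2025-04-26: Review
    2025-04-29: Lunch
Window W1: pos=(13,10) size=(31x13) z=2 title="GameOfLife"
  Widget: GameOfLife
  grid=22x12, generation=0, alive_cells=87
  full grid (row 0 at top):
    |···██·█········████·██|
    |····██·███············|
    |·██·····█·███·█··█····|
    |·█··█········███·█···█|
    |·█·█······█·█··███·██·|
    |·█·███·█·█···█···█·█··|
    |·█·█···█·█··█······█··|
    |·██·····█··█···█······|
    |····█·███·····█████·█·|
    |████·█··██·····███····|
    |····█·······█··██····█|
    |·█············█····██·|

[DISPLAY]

       ┃Mo Tu We Th Fr Sa Su            
       ┃    1  2  3  4  5  6            
       ┃ 7  8  9 10 11* 12 13           
       ┃14 1┏━━━━━━━━━━━━━━━━━━━━━━━━━━━
       ┃21 2┃ GameOfLife                
       ┃28 2┠───────────────────────────
       ┃    ┃Gen: 0                     
       ┃    ┃·██·····█·███·█··█····     
       ┃    ┃·█··█········███·█···█     
       ┃    ┃·█·█······█·█··███·██·     
       ┃    ┃·█·███·█·█···█···█·█··     
       ┗━━━━┃·█·█···█·█··█······█··     
            ┃·██·····█··█···█······     
            ┃····█·███·····█████·█·     
            ┃████·█··██·····███····     
            ┗━━━━━━━━━━━━━━━━━━━━━━━━━━━
                                        
                                        
                                        


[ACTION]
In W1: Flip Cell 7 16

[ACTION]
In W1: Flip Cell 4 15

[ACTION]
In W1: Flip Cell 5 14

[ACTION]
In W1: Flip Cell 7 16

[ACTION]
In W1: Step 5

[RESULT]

       ┃Mo Tu We Th Fr Sa Su            
       ┃    1  2  3  4  5  6            
       ┃ 7  8  9 10 11* 12 13           
       ┃14 1┏━━━━━━━━━━━━━━━━━━━━━━━━━━━
       ┃21 2┃ GameOfLife                
       ┃28 2┠───────────────────────────
       ┃    ┃Gen: 5                     
       ┃    ┃··········█···█····█··     
       ┃    ┃·········█··█·███···█·     
       ┃    ┃········█············█     
       ┃    ┃········█····██·█····█     
       ┗━━━━┃····█···█····██··█···█     
            ┃··██····██······██····     
            ┃·███····██············     
            ┃█···················█·     
            ┗━━━━━━━━━━━━━━━━━━━━━━━━━━━
                                        
                                        
                                        
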